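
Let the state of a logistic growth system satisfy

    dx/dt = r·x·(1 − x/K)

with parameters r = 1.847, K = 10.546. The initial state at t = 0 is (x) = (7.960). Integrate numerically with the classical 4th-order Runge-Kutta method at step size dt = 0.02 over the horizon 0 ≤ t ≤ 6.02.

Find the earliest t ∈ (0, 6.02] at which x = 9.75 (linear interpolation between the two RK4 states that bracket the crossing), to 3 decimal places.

t=0.000: state=(7.960)
step 1 (dt=0.02): k1=(3.605), k2=(3.571), k3=(3.571), k4=(3.537); state += dt/6·(k1+2k2+2k3+k4)
t=0.020: state=(8.031)
t=0.040: state=(8.101)
t=0.060: state=(8.170)
continuing one RK4 step at a time; state shown every 10 steps (Δt=0.2):
t=0.200: state=(8.612)
t=0.400: state=(9.129)
t=0.600: state=(9.524)
t=0.740: state=(9.739)
next step: t=0.760: state=(9.766) — x has crossed 9.75
linear interpolation between t=0.740 (9.73939) and t=0.760 (9.76648) → t≈0.748

t = 0.748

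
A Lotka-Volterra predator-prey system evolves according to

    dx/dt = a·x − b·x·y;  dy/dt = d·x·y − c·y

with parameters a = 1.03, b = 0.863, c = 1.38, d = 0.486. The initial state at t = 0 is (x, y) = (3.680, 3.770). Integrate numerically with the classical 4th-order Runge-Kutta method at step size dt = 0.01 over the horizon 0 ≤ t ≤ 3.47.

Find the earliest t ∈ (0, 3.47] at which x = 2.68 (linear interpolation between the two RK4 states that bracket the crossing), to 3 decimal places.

t = 0.139

t=0.000: state=(3.680, 3.770)
step 1 (dt=0.01): k1=(-8.183, 1.540), k2=(-8.116, 1.468), k3=(-8.115, 1.468), k4=(-8.048, 1.397); state += dt/6·(k1+2k2+2k3+k4)
t=0.010: state=(3.599, 3.785)
t=0.020: state=(3.519, 3.798)
t=0.030: state=(3.441, 3.810)
t=0.130: state=(2.737, 3.854)
next step: t=0.140: state=(2.675, 3.851) — x has crossed 2.68
linear interpolation between t=0.130 (2.73748) and t=0.140 (2.67537) → t≈0.139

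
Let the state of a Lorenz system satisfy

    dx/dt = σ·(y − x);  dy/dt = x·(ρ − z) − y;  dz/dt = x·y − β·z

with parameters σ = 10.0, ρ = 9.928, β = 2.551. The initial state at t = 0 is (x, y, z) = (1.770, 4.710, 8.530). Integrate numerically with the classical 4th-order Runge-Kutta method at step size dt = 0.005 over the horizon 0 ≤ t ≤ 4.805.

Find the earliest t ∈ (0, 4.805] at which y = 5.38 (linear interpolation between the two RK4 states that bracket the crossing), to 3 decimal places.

t=0.000: state=(1.770, 4.710, 8.530)
step 1 (dt=0.005): k1=(29.400, -2.236, -13.423), k2=(28.609, -2.065, -13.002), k3=(28.633, -2.071, -13.013), k4=(27.865, -1.901, -12.603); state += dt/6·(k1+2k2+2k3+k4)
t=0.005: state=(1.913, 4.700, 8.465)
t=0.010: state=(2.049, 4.691, 8.404)
t=0.015: state=(2.177, 4.684, 8.347)
continuing one RK4 step at a time; state shown every 40 steps (Δt=0.2):
t=0.200: state=(4.488, 5.159, 7.854)
t=0.255: state=(4.823, 5.373, 8.088)
next step: t=0.260: state=(4.850, 5.390, 8.115) — y has crossed 5.38
linear interpolation between t=0.255 (5.37302) and t=0.260 (5.39028) → t≈0.257

t = 0.257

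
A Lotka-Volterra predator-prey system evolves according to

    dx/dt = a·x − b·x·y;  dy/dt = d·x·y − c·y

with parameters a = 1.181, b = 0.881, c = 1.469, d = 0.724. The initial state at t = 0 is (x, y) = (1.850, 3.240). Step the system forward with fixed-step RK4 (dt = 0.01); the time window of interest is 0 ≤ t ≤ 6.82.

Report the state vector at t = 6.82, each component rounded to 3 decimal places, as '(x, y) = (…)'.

(x, y) = (0.759, 0.837)

t=0.000: state=(1.850, 3.240)
step 1 (dt=0.01): k1=(-3.096, -0.420), k2=(-3.067, -0.456), k3=(-3.067, -0.456), k4=(-3.037, -0.491); state += dt/6·(k1+2k2+2k3+k4)
t=0.010: state=(1.819, 3.235)
t=0.020: state=(1.789, 3.230)
t=0.030: state=(1.760, 3.224)
continuing one RK4 step at a time; state shown every 25 steps (Δt=0.25):
t=0.250: state=(1.249, 2.956)
t=0.500: state=(0.921, 2.484)
t=0.750: state=(0.755, 1.998)
t=1.000: state=(0.686, 1.575)
t=1.250: state=(0.677, 1.233)
t=1.500: state=(0.715, 0.968)
t=1.750: state=(0.794, 0.768)
t=2.000: state=(0.916, 0.621)
t=2.250: state=(1.087, 0.515)
t=2.500: state=(1.315, 0.443)
t=2.750: state=(1.611, 0.399)
t=3.000: state=(1.986, 0.383)
t=3.250: state=(2.451, 0.395)
t=3.500: state=(3.003, 0.448)
t=3.750: state=(3.615, 0.565)
t=4.000: state=(4.193, 0.794)
t=4.250: state=(4.533, 1.219)
t=4.500: state=(4.338, 1.903)
t=4.750: state=(3.506, 2.702)
t=5.000: state=(2.436, 3.201)
t=5.250: state=(1.607, 3.180)
t=5.500: state=(1.112, 2.804)
t=5.750: state=(0.850, 2.314)
t=6.000: state=(0.723, 1.845)
t=6.250: state=(0.677, 1.449)
t=6.500: state=(0.685, 1.135)
t=6.750: state=(0.737, 0.893)
t=6.820: state=(0.759, 0.837)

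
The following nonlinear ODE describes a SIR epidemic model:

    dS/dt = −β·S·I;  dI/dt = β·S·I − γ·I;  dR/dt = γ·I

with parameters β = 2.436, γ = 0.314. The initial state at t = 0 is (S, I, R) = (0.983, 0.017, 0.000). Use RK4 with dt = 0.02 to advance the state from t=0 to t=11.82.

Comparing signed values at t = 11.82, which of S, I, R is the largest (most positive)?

largest component: R

t=0.000: state=(0.983, 0.017, 0.000)
step 1 (dt=0.02): k1=(-0.041, 0.035, 0.005), k2=(-0.042, 0.036, 0.005), k3=(-0.042, 0.036, 0.005), k4=(-0.042, 0.037, 0.006); state += dt/6·(k1+2k2+2k3+k4)
t=0.020: state=(0.982, 0.018, 0.000)
t=0.040: state=(0.981, 0.018, 0.000)
t=0.060: state=(0.980, 0.019, 0.000)
continuing one RK4 step at a time; state shown every 25 steps (Δt=0.5):
t=0.500: state=(0.948, 0.047, 0.005)
t=1.000: state=(0.860, 0.122, 0.017)
t=1.500: state=(0.683, 0.270, 0.047)
t=2.000: state=(0.437, 0.458, 0.104)
t=2.500: state=(0.230, 0.583, 0.187)
t=3.000: state=(0.110, 0.608, 0.282)
t=3.500: state=(0.054, 0.571, 0.375)
t=4.000: state=(0.028, 0.512, 0.460)
t=4.500: state=(0.015, 0.449, 0.536)
t=5.000: state=(0.009, 0.389, 0.601)
t=5.500: state=(0.006, 0.336, 0.658)
t=6.000: state=(0.004, 0.289, 0.707)
t=6.500: state=(0.003, 0.248, 0.749)
t=7.000: state=(0.002, 0.212, 0.785)
t=7.500: state=(0.002, 0.182, 0.816)
t=8.000: state=(0.001, 0.156, 0.843)
t=8.500: state=(0.001, 0.133, 0.865)
t=9.000: state=(0.001, 0.114, 0.885)
t=9.500: state=(0.001, 0.098, 0.901)
t=10.000: state=(0.001, 0.084, 0.916)
t=10.500: state=(0.001, 0.072, 0.928)
t=11.000: state=(0.001, 0.061, 0.938)
t=11.500: state=(0.001, 0.052, 0.947)
t=11.820: state=(0.001, 0.047, 0.952)
compare at T: S=0.001, I=0.047, R=0.952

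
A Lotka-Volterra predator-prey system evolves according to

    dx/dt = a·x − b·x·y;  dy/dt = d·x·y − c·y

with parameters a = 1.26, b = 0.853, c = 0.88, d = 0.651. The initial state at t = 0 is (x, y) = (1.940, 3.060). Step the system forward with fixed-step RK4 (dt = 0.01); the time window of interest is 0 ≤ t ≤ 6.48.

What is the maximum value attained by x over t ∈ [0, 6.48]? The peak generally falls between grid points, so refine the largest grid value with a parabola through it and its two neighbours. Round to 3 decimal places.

max x = 3.338

t=0.000: state=(1.940, 3.060)
step 1 (dt=0.01): k1=(-2.619, 1.172), k2=(-2.611, 1.148), k3=(-2.611, 1.148), k4=(-2.603, 1.124); state += dt/6·(k1+2k2+2k3+k4)
t=0.010: state=(1.914, 3.071)
t=0.020: state=(1.888, 3.082)
t=0.030: state=(1.862, 3.093)
continuing one RK4 step at a time; state shown every 25 steps (Δt=0.25):
t=0.250: state=(1.356, 3.204)
t=0.500: state=(0.946, 3.094)
t=0.750: state=(0.688, 2.831)
t=1.000: state=(0.533, 2.507)
t=1.250: state=(0.444, 2.176)
t=1.500: state=(0.395, 1.869)
t=1.750: state=(0.374, 1.596)
t=2.000: state=(0.374, 1.361)
t=2.250: state=(0.392, 1.163)
t=2.500: state=(0.427, 0.997)
t=2.750: state=(0.480, 0.861)
t=3.000: state=(0.554, 0.752)
t=3.250: state=(0.653, 0.665)
t=3.500: state=(0.783, 0.600)
t=3.750: state=(0.949, 0.554)
t=4.000: state=(1.159, 0.527)
t=4.250: state=(1.420, 0.522)
t=4.500: state=(1.739, 0.541)
t=4.750: state=(2.113, 0.593)
t=5.000: state=(2.526, 0.694)
t=5.250: state=(2.934, 0.870)
t=5.500: state=(3.247, 1.157)
t=5.750: state=(3.329, 1.591)
t=6.000: state=(3.063, 2.159)
t=6.250: state=(2.487, 2.730)
t=6.480: state=(1.871, 3.089)
largest grid value and its neighbours: x(5.680)=3.33753, x(5.690)=3.33793, x(5.700)=3.33777
parabola through these three points peaks at t≈5.692 with x≈3.33794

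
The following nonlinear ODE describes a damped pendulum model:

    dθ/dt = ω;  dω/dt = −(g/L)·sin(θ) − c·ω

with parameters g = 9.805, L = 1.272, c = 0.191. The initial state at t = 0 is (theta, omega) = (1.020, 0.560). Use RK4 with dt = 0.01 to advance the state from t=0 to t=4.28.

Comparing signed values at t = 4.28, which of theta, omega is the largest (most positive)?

t=0.000: state=(1.020, 0.560)
step 1 (dt=0.01): k1=(0.560, -6.675), k2=(0.527, -6.680), k3=(0.527, -6.680), k4=(0.493, -6.684); state += dt/6·(k1+2k2+2k3+k4)
t=0.010: state=(1.025, 0.493)
t=0.020: state=(1.030, 0.426)
t=0.030: state=(1.034, 0.359)
continuing one RK4 step at a time; state shown every 20 steps (Δt=0.2):
t=0.200: state=(0.999, -0.759)
t=0.400: state=(0.728, -1.894)
t=0.600: state=(0.273, -2.556)
t=0.800: state=(-0.244, -2.477)
t=1.000: state=(-0.671, -1.702)
t=1.200: state=(-0.900, -0.550)
t=1.400: state=(-0.887, 0.668)
t=1.600: state=(-0.644, 1.706)
t=1.800: state=(-0.235, 2.293)
t=2.000: state=(0.227, 2.208)
t=2.200: state=(0.606, 1.498)
t=2.400: state=(0.804, 0.443)
t=2.600: state=(0.780, -0.670)
t=2.800: state=(0.548, -1.592)
t=3.000: state=(0.173, -2.073)
t=3.200: state=(-0.239, -1.940)
t=3.400: state=(-0.566, -1.260)
t=3.600: state=(-0.723, -0.284)
t=3.800: state=(-0.678, 0.721)
t=4.000: state=(-0.449, 1.516)
t=4.200: state=(-0.101, 1.875)
t=4.280: state=(0.049, 1.862)
compare at T: theta=0.049, omega=1.862

largest component: omega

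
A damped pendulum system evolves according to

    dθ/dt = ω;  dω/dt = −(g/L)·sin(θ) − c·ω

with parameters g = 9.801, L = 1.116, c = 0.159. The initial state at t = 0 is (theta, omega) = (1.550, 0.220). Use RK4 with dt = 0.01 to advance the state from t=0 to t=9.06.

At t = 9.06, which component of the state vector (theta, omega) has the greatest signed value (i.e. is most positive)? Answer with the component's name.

largest component: omega

t=0.000: state=(1.550, 0.220)
step 1 (dt=0.01): k1=(0.220, -8.815), k2=(0.176, -8.809), k3=(0.176, -8.808), k4=(0.132, -8.802); state += dt/6·(k1+2k2+2k3+k4)
t=0.010: state=(1.552, 0.132)
t=0.020: state=(1.553, 0.044)
t=0.030: state=(1.553, -0.044)
continuing one RK4 step at a time; state shown every 50 steps (Δt=0.5):
t=0.500: state=(0.619, -3.637)
t=1.000: state=(-1.116, -2.162)
t=1.500: state=(-1.129, 2.058)
t=2.000: state=(0.473, 3.271)
t=2.500: state=(1.237, -0.485)
t=3.000: state=(0.131, -3.317)
t=3.500: state=(-1.088, -0.838)
t=4.000: state=(-0.561, 2.660)
t=4.500: state=(0.797, 1.813)
t=5.000: state=(0.800, -1.752)
t=5.500: state=(-0.456, -2.364)
t=6.000: state=(-0.883, 0.845)
t=6.500: state=(0.131, 2.505)
t=7.000: state=(0.852, -0.040)
t=7.500: state=(0.138, -2.330)
t=8.000: state=(-0.747, -0.617)
t=8.500: state=(-0.338, 1.965)
t=9.000: state=(0.599, 1.107)
t=9.060: state=(0.656, 0.788)
compare at T: theta=0.656, omega=0.788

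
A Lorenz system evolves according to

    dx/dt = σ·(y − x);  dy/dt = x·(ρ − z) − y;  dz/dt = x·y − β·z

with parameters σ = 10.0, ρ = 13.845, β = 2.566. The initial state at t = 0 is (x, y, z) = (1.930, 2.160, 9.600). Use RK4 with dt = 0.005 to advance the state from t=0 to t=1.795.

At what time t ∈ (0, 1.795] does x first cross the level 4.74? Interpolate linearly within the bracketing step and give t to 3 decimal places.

t = 0.300

t=0.000: state=(1.930, 2.160, 9.600)
step 1 (dt=0.005): k1=(2.300, 6.033, -20.465), k2=(2.393, 6.141, -20.292), k3=(2.394, 6.141, -20.292), k4=(2.487, 6.250, -20.119); state += dt/6·(k1+2k2+2k3+k4)
t=0.005: state=(1.942, 2.191, 9.499)
t=0.010: state=(1.955, 2.223, 9.399)
t=0.015: state=(1.969, 2.255, 9.301)
continuing one RK4 step at a time; state shown every 20 steps (Δt=0.1):
t=0.100: state=(2.358, 2.999, 7.908)
t=0.200: state=(3.252, 4.422, 7.031)
t=0.300: state=(4.738, 6.543, 7.381)
next step: t=0.305: state=(4.829, 6.664, 7.444) — x has crossed 4.74
linear interpolation between t=0.300 (4.73843) and t=0.305 (4.82943) → t≈0.300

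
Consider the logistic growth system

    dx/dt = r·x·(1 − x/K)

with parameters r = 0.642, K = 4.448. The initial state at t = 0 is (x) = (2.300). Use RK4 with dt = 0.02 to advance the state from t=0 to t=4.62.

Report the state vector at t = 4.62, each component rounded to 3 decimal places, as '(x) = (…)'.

(x) = (4.244)

t=0.000: state=(2.300)
step 1 (dt=0.02): k1=(0.713), k2=(0.713), k3=(0.713), k4=(0.713); state += dt/6·(k1+2k2+2k3+k4)
t=0.020: state=(2.314)
t=0.040: state=(2.329)
t=0.060: state=(2.343)
continuing one RK4 step at a time; state shown every 10 steps (Δt=0.2):
t=0.200: state=(2.442)
t=0.400: state=(2.582)
t=0.600: state=(2.720)
t=0.800: state=(2.853)
t=1.000: state=(2.982)
t=1.200: state=(3.106)
t=1.400: state=(3.223)
t=1.600: state=(3.333)
t=1.800: state=(3.437)
t=2.000: state=(3.534)
t=2.200: state=(3.624)
t=2.400: state=(3.707)
t=2.600: state=(3.782)
t=2.800: state=(3.852)
t=3.000: state=(3.915)
t=3.200: state=(3.972)
t=3.400: state=(4.024)
t=3.600: state=(4.071)
t=3.800: state=(4.113)
t=4.000: state=(4.151)
t=4.200: state=(4.184)
t=4.400: state=(4.215)
t=4.600: state=(4.241)
t=4.620: state=(4.244)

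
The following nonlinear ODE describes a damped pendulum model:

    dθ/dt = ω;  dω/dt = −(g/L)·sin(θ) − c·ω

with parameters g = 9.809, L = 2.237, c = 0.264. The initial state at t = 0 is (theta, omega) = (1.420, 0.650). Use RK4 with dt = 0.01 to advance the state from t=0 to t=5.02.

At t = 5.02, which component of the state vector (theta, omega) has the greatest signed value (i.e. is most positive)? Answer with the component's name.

t=0.000: state=(1.420, 0.650)
step 1 (dt=0.01): k1=(0.650, -4.507), k2=(0.627, -4.503), k3=(0.627, -4.503), k4=(0.605, -4.499); state += dt/6·(k1+2k2+2k3+k4)
t=0.010: state=(1.426, 0.605)
t=0.020: state=(1.432, 0.560)
t=0.030: state=(1.437, 0.515)
continuing one RK4 step at a time; state shown every 20 steps (Δt=0.2):
t=0.200: state=(1.461, -0.232)
t=0.400: state=(1.331, -1.062)
t=0.600: state=(1.042, -1.800)
t=0.800: state=(0.624, -2.339)
t=1.000: state=(0.130, -2.531)
t=1.200: state=(-0.360, -2.298)
t=1.400: state=(-0.766, -1.719)
t=1.600: state=(-1.035, -0.956)
t=1.800: state=(-1.145, -0.144)
t=2.000: state=(-1.095, 0.637)
t=2.200: state=(-0.897, 1.325)
t=2.400: state=(-0.577, 1.833)
t=2.600: state=(-0.183, 2.055)
t=2.800: state=(0.221, 1.930)
t=3.000: state=(0.568, 1.496)
t=3.200: state=(0.807, 0.871)
t=3.400: state=(0.912, 0.173)
t=3.600: state=(0.877, -0.508)
t=3.800: state=(0.715, -1.097)
t=4.000: state=(0.450, -1.514)
t=4.200: state=(0.126, -1.678)
t=4.400: state=(-0.202, -1.557)
t=4.600: state=(-0.480, -1.186)
t=4.800: state=(-0.666, -0.656)
t=5.000: state=(-0.738, -0.064)
t=5.020: state=(-0.739, -0.005)
compare at T: theta=-0.739, omega=-0.005

largest component: omega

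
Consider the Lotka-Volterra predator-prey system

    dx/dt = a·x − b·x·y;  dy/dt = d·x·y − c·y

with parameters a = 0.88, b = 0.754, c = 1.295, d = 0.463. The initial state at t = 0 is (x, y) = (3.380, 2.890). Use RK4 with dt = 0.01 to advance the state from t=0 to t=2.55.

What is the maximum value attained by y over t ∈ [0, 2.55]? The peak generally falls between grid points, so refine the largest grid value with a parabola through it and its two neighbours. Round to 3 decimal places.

max y = 2.945

t=0.000: state=(3.380, 2.890)
step 1 (dt=0.01): k1=(-4.391, 0.780), k2=(-4.372, 0.752), k3=(-4.372, 0.752), k4=(-4.353, 0.724); state += dt/6·(k1+2k2+2k3+k4)
t=0.010: state=(3.336, 2.898)
t=0.020: state=(3.293, 2.904)
t=0.030: state=(3.250, 2.911)
continuing one RK4 step at a time; state shown every 10 steps (Δt=0.1):
t=0.100: state=(2.962, 2.940)
t=0.200: state=(2.591, 2.937)
t=0.300: state=(2.271, 2.887)
t=0.400: state=(2.001, 2.799)
t=0.500: state=(1.777, 2.683)
t=0.600: state=(1.593, 2.548)
t=0.700: state=(1.443, 2.401)
t=0.800: state=(1.322, 2.249)
t=0.900: state=(1.226, 2.096)
t=1.000: state=(1.149, 1.945)
t=1.100: state=(1.090, 1.800)
t=1.200: state=(1.045, 1.661)
t=1.300: state=(1.012, 1.530)
t=1.400: state=(0.989, 1.408)
t=1.500: state=(0.975, 1.295)
t=1.600: state=(0.970, 1.190)
t=1.700: state=(0.972, 1.093)
t=1.800: state=(0.980, 1.005)
t=1.900: state=(0.996, 0.924)
t=2.000: state=(1.017, 0.850)
t=2.100: state=(1.044, 0.784)
t=2.200: state=(1.077, 0.723)
t=2.300: state=(1.116, 0.668)
t=2.400: state=(1.161, 0.619)
t=2.500: state=(1.212, 0.574)
t=2.550: state=(1.240, 0.554)
largest grid value and its neighbours: y(0.130)=2.94430, y(0.140)=2.94469, y(0.150)=2.94458
parabola through these three points peaks at t≈0.143 with y≈2.94471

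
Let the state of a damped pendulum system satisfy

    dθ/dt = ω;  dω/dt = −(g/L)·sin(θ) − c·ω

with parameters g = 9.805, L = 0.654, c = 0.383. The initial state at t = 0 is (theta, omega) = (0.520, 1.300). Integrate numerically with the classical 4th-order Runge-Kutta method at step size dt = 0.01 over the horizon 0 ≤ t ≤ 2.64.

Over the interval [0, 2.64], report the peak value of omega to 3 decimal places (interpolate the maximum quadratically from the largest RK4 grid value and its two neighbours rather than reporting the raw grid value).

max omega = 1.872

t=0.000: state=(0.520, 1.300)
step 1 (dt=0.01): k1=(1.300, -7.947), k2=(1.260, -8.016), k3=(1.260, -8.014), k4=(1.220, -8.080); state += dt/6·(k1+2k2+2k3+k4)
t=0.010: state=(0.533, 1.220)
t=0.020: state=(0.544, 1.138)
t=0.030: state=(0.555, 1.056)
continuing one RK4 step at a time; state shown every 10 steps (Δt=0.1):
t=0.100: state=(0.608, 0.456)
t=0.200: state=(0.610, -0.412)
t=0.300: state=(0.529, -1.197)
t=0.400: state=(0.377, -1.801)
t=0.500: state=(0.177, -2.139)
t=0.600: state=(-0.040, -2.158)
t=0.700: state=(-0.244, -1.865)
t=0.800: state=(-0.405, -1.320)
t=0.900: state=(-0.502, -0.618)
t=1.000: state=(-0.526, 0.137)
t=1.100: state=(-0.477, 0.847)
t=1.200: state=(-0.362, 1.419)
t=1.300: state=(-0.200, 1.776)
t=1.400: state=(-0.015, 1.868)
t=1.500: state=(0.164, 1.685)
t=1.600: state=(0.314, 1.268)
t=1.700: state=(0.413, 0.691)
t=1.800: state=(0.450, 0.043)
t=1.900: state=(0.422, -0.586)
t=2.000: state=(0.336, -1.114)
t=2.100: state=(0.205, -1.468)
t=2.200: state=(0.050, -1.600)
t=2.300: state=(-0.107, -1.496)
t=2.400: state=(-0.242, -1.179)
t=2.500: state=(-0.338, -0.708)
t=2.600: state=(-0.382, -0.158)
t=2.640: state=(-0.383, 0.067)
largest grid value and its neighbours: omega(1.370)=1.86955, omega(1.380)=1.87170, omega(1.390)=1.87105
parabola through these three points peaks at t≈1.383 with omega≈1.87180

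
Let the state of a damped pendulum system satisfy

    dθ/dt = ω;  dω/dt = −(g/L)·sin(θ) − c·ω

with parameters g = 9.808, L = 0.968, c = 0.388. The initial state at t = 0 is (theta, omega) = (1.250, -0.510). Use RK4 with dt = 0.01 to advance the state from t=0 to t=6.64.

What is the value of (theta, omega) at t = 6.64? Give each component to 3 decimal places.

t=0.000: state=(1.250, -0.510)
step 1 (dt=0.01): k1=(-0.510, -9.417), k2=(-0.557, -9.391), k3=(-0.557, -9.390), k4=(-0.604, -9.363); state += dt/6·(k1+2k2+2k3+k4)
t=0.010: state=(1.244, -0.604)
t=0.020: state=(1.238, -0.697)
t=0.030: state=(1.230, -0.790)
continuing one RK4 step at a time; state shown every 25 steps (Δt=0.25):
t=0.250: state=(0.848, -2.588)
t=0.500: state=(0.061, -3.404)
t=0.750: state=(-0.687, -2.297)
t=1.000: state=(-1.007, -0.212)
t=1.250: state=(-0.803, 1.760)
t=1.500: state=(-0.206, 2.781)
t=1.750: state=(0.449, 2.194)
t=2.000: state=(0.799, 0.515)
t=2.250: state=(0.701, -1.240)
t=2.500: state=(0.241, -2.249)
t=2.750: state=(-0.310, -1.932)
t=3.000: state=(-0.638, -0.591)
t=3.250: state=(-0.592, 0.917)
t=3.500: state=(-0.230, 1.827)
t=3.750: state=(0.228, 1.642)
t=4.000: state=(0.515, 0.561)
t=4.250: state=(0.493, -0.712)
t=4.500: state=(0.201, -1.495)
t=4.750: state=(-0.177, -1.370)
t=5.000: state=(-0.420, -0.488)
t=5.250: state=(-0.406, 0.576)
t=5.500: state=(-0.167, 1.231)
t=5.750: state=(0.145, 1.132)
t=6.000: state=(0.346, 0.403)
t=6.250: state=(0.333, -0.480)
t=6.500: state=(0.135, -1.018)
t=6.640: state=(-0.012, -1.048)

(theta, omega) = (-0.012, -1.048)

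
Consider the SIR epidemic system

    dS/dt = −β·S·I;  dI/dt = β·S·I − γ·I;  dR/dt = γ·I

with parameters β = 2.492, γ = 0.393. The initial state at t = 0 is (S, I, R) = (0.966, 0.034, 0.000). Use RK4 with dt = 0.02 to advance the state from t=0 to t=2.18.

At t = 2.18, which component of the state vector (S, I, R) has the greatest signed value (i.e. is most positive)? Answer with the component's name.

largest component: I

t=0.000: state=(0.966, 0.034, 0.000)
step 1 (dt=0.02): k1=(-0.082, 0.068, 0.013), k2=(-0.083, 0.070, 0.014), k3=(-0.083, 0.070, 0.014), k4=(-0.085, 0.071, 0.014); state += dt/6·(k1+2k2+2k3+k4)
t=0.020: state=(0.964, 0.035, 0.000)
t=0.040: state=(0.963, 0.037, 0.001)
t=0.060: state=(0.961, 0.038, 0.001)
continuing one RK4 step at a time; state shown every 5 steps (Δt=0.1):
t=0.100: state=(0.957, 0.042, 0.001)
t=0.200: state=(0.946, 0.051, 0.003)
t=0.300: state=(0.933, 0.062, 0.005)
t=0.400: state=(0.917, 0.074, 0.008)
t=0.500: state=(0.899, 0.090, 0.011)
t=0.600: state=(0.877, 0.108, 0.015)
t=0.700: state=(0.852, 0.129, 0.020)
t=0.800: state=(0.822, 0.152, 0.025)
t=0.900: state=(0.789, 0.179, 0.032)
t=1.000: state=(0.752, 0.208, 0.039)
t=1.100: state=(0.711, 0.241, 0.048)
t=1.200: state=(0.667, 0.275, 0.058)
t=1.300: state=(0.620, 0.310, 0.070)
t=1.400: state=(0.571, 0.346, 0.083)
t=1.500: state=(0.522, 0.381, 0.097)
t=1.600: state=(0.473, 0.415, 0.113)
t=1.700: state=(0.425, 0.446, 0.130)
t=1.800: state=(0.379, 0.474, 0.148)
t=1.900: state=(0.335, 0.498, 0.167)
t=2.000: state=(0.296, 0.518, 0.187)
t=2.100: state=(0.259, 0.533, 0.207)
t=2.180: state=(0.233, 0.543, 0.224)
compare at T: S=0.233, I=0.543, R=0.224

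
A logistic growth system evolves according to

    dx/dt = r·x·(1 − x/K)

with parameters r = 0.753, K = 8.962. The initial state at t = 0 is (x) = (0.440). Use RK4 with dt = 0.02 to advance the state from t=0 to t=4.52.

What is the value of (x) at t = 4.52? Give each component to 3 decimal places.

t=0.000: state=(0.440)
step 1 (dt=0.02): k1=(0.315), k2=(0.317), k3=(0.317), k4=(0.319); state += dt/6·(k1+2k2+2k3+k4)
t=0.020: state=(0.446)
t=0.040: state=(0.453)
t=0.060: state=(0.459)
continuing one RK4 step at a time; state shown every 10 steps (Δt=0.2):
t=0.200: state=(0.507)
t=0.400: state=(0.585)
t=0.600: state=(0.672)
t=0.800: state=(0.772)
t=1.000: state=(0.885)
t=1.200: state=(1.013)
t=1.400: state=(1.156)
t=1.600: state=(1.317)
t=1.800: state=(1.495)
t=2.000: state=(1.692)
t=2.200: state=(1.909)
t=2.400: state=(2.145)
t=2.600: state=(2.400)
t=2.800: state=(2.674)
t=3.000: state=(2.965)
t=3.200: state=(3.270)
t=3.400: state=(3.589)
t=3.600: state=(3.918)
t=3.800: state=(4.252)
t=4.000: state=(4.589)
t=4.200: state=(4.925)
t=4.400: state=(5.256)
t=4.520: state=(5.451)

(x) = (5.451)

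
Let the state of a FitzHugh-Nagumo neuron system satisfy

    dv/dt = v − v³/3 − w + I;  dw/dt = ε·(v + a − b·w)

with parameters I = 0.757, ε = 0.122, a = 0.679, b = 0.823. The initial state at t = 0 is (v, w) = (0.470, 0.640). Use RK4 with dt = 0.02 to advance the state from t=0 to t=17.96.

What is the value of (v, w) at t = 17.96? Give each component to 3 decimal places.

(v, w) = (-1.436, 0.205)

t=0.000: state=(0.470, 0.640)
step 1 (dt=0.02): k1=(0.552, 0.076), k2=(0.556, 0.077), k3=(0.556, 0.077), k4=(0.559, 0.077); state += dt/6·(k1+2k2+2k3+k4)
t=0.020: state=(0.481, 0.642)
t=0.040: state=(0.492, 0.643)
t=0.060: state=(0.504, 0.645)
continuing one RK4 step at a time; state shown every 50 steps (Δt=1):
t=1.000: state=(1.134, 0.750)
t=2.000: state=(1.542, 0.918)
t=3.000: state=(1.569, 1.092)
t=4.000: state=(1.488, 1.244)
t=5.000: state=(1.383, 1.371)
t=6.000: state=(1.264, 1.472)
t=7.000: state=(1.131, 1.549)
t=8.000: state=(0.971, 1.603)
t=9.000: state=(0.758, 1.629)
t=10.000: state=(0.409, 1.622)
t=11.000: state=(-0.348, 1.555)
t=12.000: state=(-1.592, 1.369)
t=13.000: state=(-1.889, 1.106)
t=14.000: state=(-1.823, 0.863)
t=15.000: state=(-1.729, 0.654)
t=16.000: state=(-1.631, 0.475)
t=17.000: state=(-1.533, 0.325)
t=17.960: state=(-1.436, 0.205)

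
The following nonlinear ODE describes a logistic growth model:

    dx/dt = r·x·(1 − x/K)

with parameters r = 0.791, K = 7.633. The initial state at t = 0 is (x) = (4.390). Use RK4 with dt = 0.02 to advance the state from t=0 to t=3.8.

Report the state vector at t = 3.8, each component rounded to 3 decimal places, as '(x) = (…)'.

(x) = (7.364)

t=0.000: state=(4.390)
step 1 (dt=0.02): k1=(1.475), k2=(1.474), k3=(1.474), k4=(1.472); state += dt/6·(k1+2k2+2k3+k4)
t=0.020: state=(4.419)
t=0.040: state=(4.449)
t=0.060: state=(4.478)
continuing one RK4 step at a time; state shown every 10 steps (Δt=0.2):
t=0.200: state=(4.681)
t=0.400: state=(4.962)
t=0.600: state=(5.230)
t=0.800: state=(5.482)
t=1.000: state=(5.718)
t=1.200: state=(5.936)
t=1.400: state=(6.135)
t=1.600: state=(6.317)
t=1.800: state=(6.480)
t=2.000: state=(6.627)
t=2.200: state=(6.757)
t=2.400: state=(6.872)
t=2.600: state=(6.974)
t=2.800: state=(7.063)
t=3.000: state=(7.141)
t=3.200: state=(7.209)
t=3.400: state=(7.268)
t=3.600: state=(7.319)
t=3.800: state=(7.364)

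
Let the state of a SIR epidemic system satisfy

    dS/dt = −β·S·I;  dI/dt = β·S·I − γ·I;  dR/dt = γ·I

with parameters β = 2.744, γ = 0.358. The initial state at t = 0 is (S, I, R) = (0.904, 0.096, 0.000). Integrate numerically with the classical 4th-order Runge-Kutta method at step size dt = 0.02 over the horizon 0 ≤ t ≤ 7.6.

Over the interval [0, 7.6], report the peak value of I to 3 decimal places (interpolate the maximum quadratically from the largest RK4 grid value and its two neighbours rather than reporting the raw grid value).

max I = 0.617

t=0.000: state=(0.904, 0.096, 0.000)
step 1 (dt=0.02): k1=(-0.238, 0.204, 0.034), k2=(-0.243, 0.207, 0.035), k3=(-0.243, 0.208, 0.035), k4=(-0.247, 0.211, 0.036); state += dt/6·(k1+2k2+2k3+k4)
t=0.020: state=(0.899, 0.100, 0.001)
t=0.040: state=(0.894, 0.104, 0.001)
t=0.060: state=(0.889, 0.109, 0.002)
continuing one RK4 step at a time; state shown every 25 steps (Δt=0.5):
t=0.500: state=(0.722, 0.249, 0.029)
t=1.000: state=(0.443, 0.464, 0.093)
t=1.500: state=(0.210, 0.600, 0.190)
t=2.000: state=(0.091, 0.609, 0.300)
t=2.500: state=(0.041, 0.555, 0.405)
t=3.000: state=(0.020, 0.482, 0.498)
t=3.500: state=(0.011, 0.412, 0.578)
t=4.000: state=(0.006, 0.348, 0.645)
t=4.500: state=(0.004, 0.293, 0.703)
t=5.000: state=(0.003, 0.246, 0.751)
t=5.500: state=(0.002, 0.207, 0.791)
t=6.000: state=(0.002, 0.173, 0.825)
t=6.500: state=(0.001, 0.145, 0.854)
t=7.000: state=(0.001, 0.122, 0.877)
t=7.500: state=(0.001, 0.102, 0.897)
t=7.600: state=(0.001, 0.098, 0.901)
largest grid value and its neighbours: I(1.760)=0.61688, I(1.780)=0.61698, I(1.800)=0.61694
parabola through these three points peaks at t≈1.784 with I≈0.61699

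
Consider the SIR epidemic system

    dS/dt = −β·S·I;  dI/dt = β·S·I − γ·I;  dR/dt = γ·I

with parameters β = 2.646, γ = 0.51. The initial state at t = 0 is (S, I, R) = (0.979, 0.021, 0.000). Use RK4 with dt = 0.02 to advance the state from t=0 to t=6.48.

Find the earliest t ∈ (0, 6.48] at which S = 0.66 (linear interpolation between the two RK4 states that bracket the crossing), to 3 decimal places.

t=0.000: state=(0.979, 0.021, 0.000)
step 1 (dt=0.02): k1=(-0.054, 0.044, 0.011), k2=(-0.055, 0.045, 0.011), k3=(-0.056, 0.045, 0.011), k4=(-0.057, 0.045, 0.011); state += dt/6·(k1+2k2+2k3+k4)
t=0.020: state=(0.978, 0.022, 0.000)
t=0.040: state=(0.977, 0.023, 0.000)
t=0.060: state=(0.976, 0.024, 0.001)
continuing one RK4 step at a time; state shown every 25 steps (Δt=0.5):
t=0.500: state=(0.933, 0.058, 0.009)
t=1.000: state=(0.822, 0.145, 0.034)
t=1.400: state=(0.665, 0.260, 0.074)
next step: t=1.420: state=(0.656, 0.267, 0.077) — S has crossed 0.66
linear interpolation between t=1.400 (0.66517) and t=1.420 (0.65595) → t≈1.411

t = 1.411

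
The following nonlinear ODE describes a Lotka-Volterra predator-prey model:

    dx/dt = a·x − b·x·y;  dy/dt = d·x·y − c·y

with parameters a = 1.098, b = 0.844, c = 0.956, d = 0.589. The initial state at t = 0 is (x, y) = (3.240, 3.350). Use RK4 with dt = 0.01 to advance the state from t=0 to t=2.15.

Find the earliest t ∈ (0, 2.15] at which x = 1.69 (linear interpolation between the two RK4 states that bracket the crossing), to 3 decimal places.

t=0.000: state=(3.240, 3.350)
step 1 (dt=0.01): k1=(-5.603, 3.190), k2=(-5.598, 3.150), k3=(-5.598, 3.150), k4=(-5.591, 3.109); state += dt/6·(k1+2k2+2k3+k4)
t=0.010: state=(3.184, 3.381)
t=0.020: state=(3.128, 3.412)
t=0.030: state=(3.073, 3.442)
continuing one RK4 step at a time; state shown every 10 steps (Δt=0.1):
t=0.100: state=(2.692, 3.625)
t=0.200: state=(2.195, 3.803)
t=0.300: state=(1.770, 3.883)
t=0.320: state=(1.694, 3.888)
next step: t=0.330: state=(1.657, 3.889) — x has crossed 1.69
linear interpolation between t=0.320 (1.69402) and t=0.330 (1.65742) → t≈0.321

t = 0.321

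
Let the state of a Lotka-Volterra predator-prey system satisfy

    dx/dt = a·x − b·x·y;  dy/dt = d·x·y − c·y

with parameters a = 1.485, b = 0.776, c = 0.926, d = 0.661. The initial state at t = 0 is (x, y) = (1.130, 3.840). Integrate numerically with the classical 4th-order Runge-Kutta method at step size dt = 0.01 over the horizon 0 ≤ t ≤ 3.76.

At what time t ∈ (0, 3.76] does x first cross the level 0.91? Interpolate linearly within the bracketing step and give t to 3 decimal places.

t = 0.150

t=0.000: state=(1.130, 3.840)
step 1 (dt=0.01): k1=(-1.689, -0.688), k2=(-1.674, -0.708), k3=(-1.674, -0.708), k4=(-1.658, -0.729); state += dt/6·(k1+2k2+2k3+k4)
t=0.010: state=(1.113, 3.833)
t=0.020: state=(1.097, 3.825)
t=0.030: state=(1.081, 3.818)
t=0.140: state=(0.923, 3.708)
next step: t=0.150: state=(0.910, 3.696) — x has crossed 0.91
linear interpolation between t=0.140 (0.92267) and t=0.150 (0.90996) → t≈0.150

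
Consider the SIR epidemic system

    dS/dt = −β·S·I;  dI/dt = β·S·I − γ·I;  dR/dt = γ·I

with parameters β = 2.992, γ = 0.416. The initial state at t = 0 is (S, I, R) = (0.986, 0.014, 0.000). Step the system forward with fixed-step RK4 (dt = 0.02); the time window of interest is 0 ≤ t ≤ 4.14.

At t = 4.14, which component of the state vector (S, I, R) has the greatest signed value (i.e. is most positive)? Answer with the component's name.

t=0.000: state=(0.986, 0.014, 0.000)
step 1 (dt=0.02): k1=(-0.041, 0.035, 0.006), k2=(-0.042, 0.036, 0.006), k3=(-0.042, 0.036, 0.006), k4=(-0.043, 0.037, 0.006); state += dt/6·(k1+2k2+2k3+k4)
t=0.020: state=(0.985, 0.015, 0.000)
t=0.040: state=(0.984, 0.015, 0.000)
t=0.060: state=(0.983, 0.016, 0.000)
continuing one RK4 step at a time; state shown every 10 steps (Δt=0.2):
t=0.200: state=(0.975, 0.023, 0.002)
t=0.400: state=(0.958, 0.038, 0.004)
t=0.600: state=(0.930, 0.062, 0.008)
t=0.800: state=(0.888, 0.098, 0.015)
t=1.000: state=(0.825, 0.150, 0.025)
t=1.200: state=(0.739, 0.221, 0.040)
t=1.400: state=(0.631, 0.307, 0.062)
t=1.600: state=(0.511, 0.397, 0.091)
t=1.800: state=(0.393, 0.479, 0.128)
t=2.000: state=(0.289, 0.540, 0.170)
t=2.200: state=(0.207, 0.576, 0.217)
t=2.400: state=(0.146, 0.588, 0.266)
t=2.600: state=(0.103, 0.583, 0.315)
t=2.800: state=(0.073, 0.565, 0.362)
t=3.000: state=(0.052, 0.539, 0.408)
t=3.200: state=(0.038, 0.510, 0.452)
t=3.400: state=(0.028, 0.478, 0.493)
t=3.600: state=(0.022, 0.447, 0.532)
t=3.800: state=(0.017, 0.416, 0.567)
t=4.000: state=(0.013, 0.386, 0.601)
t=4.140: state=(0.011, 0.366, 0.623)
compare at T: S=0.011, I=0.366, R=0.623

largest component: R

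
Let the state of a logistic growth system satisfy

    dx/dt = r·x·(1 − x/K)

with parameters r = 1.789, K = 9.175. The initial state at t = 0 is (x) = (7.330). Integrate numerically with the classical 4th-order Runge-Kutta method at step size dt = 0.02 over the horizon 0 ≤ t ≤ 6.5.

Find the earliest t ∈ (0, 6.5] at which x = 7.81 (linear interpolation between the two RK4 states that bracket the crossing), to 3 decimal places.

t = 0.204

t=0.000: state=(7.330)
step 1 (dt=0.02): k1=(2.637), k2=(2.609), k3=(2.609), k4=(2.581); state += dt/6·(k1+2k2+2k3+k4)
t=0.020: state=(7.382)
t=0.040: state=(7.433)
t=0.060: state=(7.483)
t=0.200: state=(7.802)
next step: t=0.220: state=(7.843) — x has crossed 7.81
linear interpolation between t=0.200 (7.80190) and t=0.220 (7.84316) → t≈0.204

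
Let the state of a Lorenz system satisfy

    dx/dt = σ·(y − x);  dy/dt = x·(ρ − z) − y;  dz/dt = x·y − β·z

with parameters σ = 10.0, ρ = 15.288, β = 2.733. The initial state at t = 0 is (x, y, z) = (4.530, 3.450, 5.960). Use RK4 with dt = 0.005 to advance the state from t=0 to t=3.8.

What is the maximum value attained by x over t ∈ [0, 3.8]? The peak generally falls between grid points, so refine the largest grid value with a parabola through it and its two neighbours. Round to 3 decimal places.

max x = 10.160

t=0.000: state=(4.530, 3.450, 5.960)
step 1 (dt=0.005): k1=(-10.800, 38.806, -0.660), k2=(-9.560, 38.464, -0.312), k3=(-9.599, 38.490, -0.307), k4=(-8.396, 38.173, 0.041); state += dt/6·(k1+2k2+2k3+k4)
t=0.005: state=(4.482, 3.642, 5.958)
t=0.010: state=(4.446, 3.832, 5.960)
t=0.015: state=(4.420, 4.019, 5.966)
continuing one RK4 step at a time; state shown every 40 steps (Δt=0.2):
t=0.200: state=(7.767, 10.673, 10.306)
t=0.400: state=(9.051, 6.296, 20.440)
t=0.600: state=(3.357, 1.788, 14.668)
t=0.800: state=(2.616, 3.131, 9.426)
t=1.000: state=(5.112, 7.134, 8.484)
t=1.200: state=(9.218, 10.084, 16.140)
t=1.400: state=(6.188, 3.636, 17.815)
t=1.600: state=(3.339, 3.078, 12.232)
t=1.800: state=(4.455, 5.745, 9.584)
t=2.000: state=(7.854, 9.415, 13.387)
t=2.200: state=(7.562, 5.753, 18.018)
t=2.400: state=(4.351, 3.547, 14.027)
t=2.600: state=(4.484, 5.296, 10.880)
t=2.800: state=(7.009, 8.397, 12.656)
t=3.000: state=(7.767, 6.823, 17.108)
t=3.200: state=(5.173, 4.198, 14.921)
t=3.400: state=(4.739, 5.217, 11.918)
t=3.600: state=(6.566, 7.676, 12.656)
t=3.800: state=(7.571, 7.144, 16.214)
largest grid value and its neighbours: x(0.320)=10.15473, x(0.325)=10.16026, x(0.330)=10.15542
parabola through these three points peaks at t≈0.325 with x≈10.16027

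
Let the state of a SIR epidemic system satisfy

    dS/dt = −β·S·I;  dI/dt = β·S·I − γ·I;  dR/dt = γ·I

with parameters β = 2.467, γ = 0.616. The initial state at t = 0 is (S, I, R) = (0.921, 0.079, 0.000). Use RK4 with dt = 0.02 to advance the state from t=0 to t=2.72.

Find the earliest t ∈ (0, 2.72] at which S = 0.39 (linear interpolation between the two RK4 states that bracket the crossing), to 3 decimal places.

t = 1.496

t=0.000: state=(0.921, 0.079, 0.000)
step 1 (dt=0.02): k1=(-0.179, 0.131, 0.049), k2=(-0.182, 0.133, 0.049), k3=(-0.182, 0.133, 0.049), k4=(-0.185, 0.134, 0.050); state += dt/6·(k1+2k2+2k3+k4)
t=0.020: state=(0.917, 0.082, 0.001)
t=0.040: state=(0.914, 0.084, 0.002)
t=0.060: state=(0.910, 0.087, 0.003)
continuing one RK4 step at a time; state shown every 5 steps (Δt=0.1):
t=0.100: state=(0.902, 0.093, 0.005)
t=0.200: state=(0.880, 0.109, 0.011)
t=0.300: state=(0.854, 0.127, 0.019)
t=0.400: state=(0.826, 0.147, 0.027)
t=0.500: state=(0.795, 0.169, 0.037)
t=0.600: state=(0.760, 0.192, 0.048)
t=0.700: state=(0.723, 0.217, 0.061)
t=0.800: state=(0.683, 0.242, 0.075)
t=0.900: state=(0.641, 0.268, 0.090)
t=1.000: state=(0.598, 0.294, 0.108)
t=1.100: state=(0.555, 0.319, 0.127)
t=1.200: state=(0.511, 0.342, 0.147)
t=1.300: state=(0.469, 0.363, 0.169)
t=1.400: state=(0.428, 0.381, 0.192)
t=1.480: state=(0.396, 0.393, 0.211)
next step: t=1.500: state=(0.388, 0.396, 0.216) — S has crossed 0.39
linear interpolation between t=1.480 (0.39608) and t=1.500 (0.38845) → t≈1.496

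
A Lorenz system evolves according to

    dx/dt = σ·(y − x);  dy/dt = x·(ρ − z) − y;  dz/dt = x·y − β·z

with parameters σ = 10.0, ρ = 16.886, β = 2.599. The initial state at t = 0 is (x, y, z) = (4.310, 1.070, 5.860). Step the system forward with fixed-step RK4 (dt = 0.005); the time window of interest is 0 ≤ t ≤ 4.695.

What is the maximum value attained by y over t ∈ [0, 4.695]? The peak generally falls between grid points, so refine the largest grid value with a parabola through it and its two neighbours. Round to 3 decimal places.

t=0.000: state=(4.310, 1.070, 5.860)
step 1 (dt=0.005): k1=(-32.400, 46.452, -10.618), k2=(-30.429, 45.555, -10.145), k3=(-30.500, 45.607, -10.152), k4=(-28.595, 44.754, -9.702); state += dt/6·(k1+2k2+2k3+k4)
t=0.005: state=(4.158, 1.298, 5.809)
t=0.010: state=(4.024, 1.518, 5.763)
t=0.015: state=(3.907, 1.731, 5.720)
continuing one RK4 step at a time; state shown every 40 steps (Δt=0.2):
t=0.200: state=(5.982, 9.205, 7.253)
t=0.400: state=(11.295, 10.196, 22.495)
t=0.600: state=(3.665, 0.582, 18.410)
t=0.800: state=(1.172, 1.088, 11.132)
t=1.000: state=(2.076, 3.091, 7.105)
t=1.200: state=(6.084, 9.294, 8.173)
t=1.400: state=(10.897, 9.757, 22.092)
t=1.600: state=(3.890, 1.045, 18.209)
t=1.800: state=(1.647, 1.685, 11.224)
t=2.000: state=(3.048, 4.482, 7.730)
t=2.200: state=(7.960, 11.175, 11.711)
t=2.400: state=(9.209, 6.049, 22.512)
t=2.600: state=(3.091, 1.528, 15.924)
t=2.800: state=(2.444, 3.024, 10.270)
t=3.000: state=(5.236, 7.552, 9.220)
t=3.200: state=(9.942, 10.702, 18.624)
t=3.400: state=(5.771, 2.821, 19.455)
t=3.600: state=(2.835, 2.687, 12.926)
t=3.800: state=(4.265, 5.810, 9.894)
t=4.000: state=(8.546, 10.569, 14.916)
t=4.200: state=(7.702, 5.075, 20.571)
t=4.400: state=(3.684, 2.875, 14.958)
t=4.600: state=(4.086, 5.150, 11.088)
t=4.695: state=(5.442, 7.210, 11.145)
largest grid value and its neighbours: y(0.315)=13.38939, y(0.320)=13.40017, y(0.325)=13.38669
parabola through these three points peaks at t≈0.320 with y≈13.40020

max y = 13.400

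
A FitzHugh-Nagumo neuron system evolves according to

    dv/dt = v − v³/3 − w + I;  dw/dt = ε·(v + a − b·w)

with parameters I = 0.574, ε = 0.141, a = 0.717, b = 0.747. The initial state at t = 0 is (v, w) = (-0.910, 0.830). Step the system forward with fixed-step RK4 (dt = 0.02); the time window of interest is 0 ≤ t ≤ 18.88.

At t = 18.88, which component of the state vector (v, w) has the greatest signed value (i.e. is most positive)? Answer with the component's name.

t=0.000: state=(-0.910, 0.830)
step 1 (dt=0.02): k1=(-0.915, -0.115), k2=(-0.915, -0.116), k3=(-0.915, -0.116), k4=(-0.915, -0.117); state += dt/6·(k1+2k2+2k3+k4)
t=0.020: state=(-0.928, 0.828)
t=0.040: state=(-0.947, 0.825)
t=0.060: state=(-0.965, 0.823)
continuing one RK4 step at a time; state shown every 50 steps (Δt=1):
t=1.000: state=(-1.599, 0.667)
t=2.000: state=(-1.697, 0.472)
t=3.000: state=(-1.628, 0.298)
t=4.000: state=(-1.536, 0.152)
t=5.000: state=(-1.441, 0.034)
t=6.000: state=(-1.343, -0.060)
t=7.000: state=(-1.243, -0.131)
t=8.000: state=(-1.138, -0.181)
t=9.000: state=(-1.025, -0.212)
t=10.000: state=(-0.895, -0.223)
t=11.000: state=(-0.735, -0.214)
t=12.000: state=(-0.503, -0.181)
t=13.000: state=(-0.084, -0.109)
t=14.000: state=(0.815, 0.041)
t=15.000: state=(1.683, 0.311)
t=16.000: state=(1.752, 0.611)
t=17.000: state=(1.640, 0.873)
t=18.000: state=(1.502, 1.092)
t=18.880: state=(1.367, 1.250)
compare at T: v=1.367, w=1.250

largest component: v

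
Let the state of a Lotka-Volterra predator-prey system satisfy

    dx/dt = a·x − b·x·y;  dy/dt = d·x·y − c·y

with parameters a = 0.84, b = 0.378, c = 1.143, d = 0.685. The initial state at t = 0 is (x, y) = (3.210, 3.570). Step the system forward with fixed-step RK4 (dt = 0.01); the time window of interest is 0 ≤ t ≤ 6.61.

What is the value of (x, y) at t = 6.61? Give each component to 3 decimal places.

(x, y) = (3.503, 2.591)

t=0.000: state=(3.210, 3.570)
step 1 (dt=0.01): k1=(-1.635, 3.769), k2=(-1.654, 3.769), k3=(-1.654, 3.769), k4=(-1.672, 3.768); state += dt/6·(k1+2k2+2k3+k4)
t=0.010: state=(3.193, 3.608)
t=0.020: state=(3.177, 3.645)
t=0.030: state=(3.159, 3.683)
continuing one RK4 step at a time; state shown every 25 steps (Δt=0.25):
t=0.250: state=(2.706, 4.463)
t=0.500: state=(2.121, 5.070)
t=0.750: state=(1.603, 5.232)
t=1.000: state=(1.216, 4.995)
t=1.250: state=(0.956, 4.513)
t=1.500: state=(0.791, 3.935)
t=1.750: state=(0.692, 3.354)
t=2.000: state=(0.638, 2.823)
t=2.250: state=(0.616, 2.361)
t=2.500: state=(0.620, 1.972)
t=2.750: state=(0.645, 1.651)
t=3.000: state=(0.689, 1.390)
t=3.250: state=(0.753, 1.181)
t=3.500: state=(0.838, 1.017)
t=3.750: state=(0.945, 0.890)
t=4.000: state=(1.077, 0.795)
t=4.250: state=(1.236, 0.728)
t=4.500: state=(1.427, 0.687)
t=4.750: state=(1.651, 0.671)
t=5.000: state=(1.911, 0.684)
t=5.250: state=(2.206, 0.731)
t=5.500: state=(2.530, 0.824)
t=5.750: state=(2.868, 0.983)
t=6.000: state=(3.188, 1.241)
t=6.250: state=(3.436, 1.647)
t=6.500: state=(3.532, 2.253)
t=6.610: state=(3.503, 2.591)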